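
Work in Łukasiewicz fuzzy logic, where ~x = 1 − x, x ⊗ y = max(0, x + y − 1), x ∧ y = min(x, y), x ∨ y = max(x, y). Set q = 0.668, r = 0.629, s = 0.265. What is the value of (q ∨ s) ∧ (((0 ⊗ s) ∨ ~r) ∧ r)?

q ∨ s = max(0.668, 0.265) = 0.668
0 ⊗ s = max(0, 0.000 + 0.265 − 1) = max(0, -0.735) = 0.000
~r = 1 − 0.629 = 0.371
(0 ⊗ s) ∨ ~r = max(0.000, 0.371) = 0.371
((0 ⊗ s) ∨ ~r) ∧ r = min(0.371, 0.629) = 0.371
(q ∨ s) ∧ (((0 ⊗ s) ∨ ~r) ∧ r) = min(0.668, 0.371) = 0.371

0.371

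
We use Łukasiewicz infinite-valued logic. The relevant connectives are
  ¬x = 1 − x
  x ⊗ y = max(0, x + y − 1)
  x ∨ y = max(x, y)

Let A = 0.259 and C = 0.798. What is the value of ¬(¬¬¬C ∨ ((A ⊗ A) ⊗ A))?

¬C = 1 − 0.798 = 0.202
¬¬C = 1 − 0.202 = 0.798
¬¬¬C = 1 − 0.798 = 0.202
A ⊗ A = max(0, 0.259 + 0.259 − 1) = max(0, -0.482) = 0.000
(A ⊗ A) ⊗ A = max(0, 0.000 + 0.259 − 1) = max(0, -0.741) = 0.000
¬¬¬C ∨ ((A ⊗ A) ⊗ A) = max(0.202, 0.000) = 0.202
¬(¬¬¬C ∨ ((A ⊗ A) ⊗ A)) = 1 − 0.202 = 0.798

0.798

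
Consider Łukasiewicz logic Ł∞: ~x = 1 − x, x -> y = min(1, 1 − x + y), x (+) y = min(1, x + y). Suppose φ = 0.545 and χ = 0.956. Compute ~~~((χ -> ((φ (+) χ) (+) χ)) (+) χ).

φ (+) χ = min(1, 0.545 + 0.956) = min(1, 1.501) = 1.000
(φ (+) χ) (+) χ = min(1, 1.000 + 0.956) = min(1, 1.956) = 1.000
χ -> ((φ (+) χ) (+) χ) = min(1, 1 − 0.956 + 1.000) = min(1, 1.044) = 1.000
(χ -> ((φ (+) χ) (+) χ)) (+) χ = min(1, 1.000 + 0.956) = min(1, 1.956) = 1.000
~((χ -> ((φ (+) χ) (+) χ)) (+) χ) = 1 − 1.000 = 0.000
~~((χ -> ((φ (+) χ) (+) χ)) (+) χ) = 1 − 0.000 = 1.000
~~~((χ -> ((φ (+) χ) (+) χ)) (+) χ) = 1 − 1.000 = 0.000

0.000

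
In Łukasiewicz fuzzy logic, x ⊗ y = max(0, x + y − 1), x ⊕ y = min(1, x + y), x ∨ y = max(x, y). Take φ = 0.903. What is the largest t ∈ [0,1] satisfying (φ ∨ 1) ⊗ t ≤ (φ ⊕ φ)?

φ ∨ 1 = max(0.903, 1.000) = 1.000
So the left factor is φ ∨ 1 = 1.000.
φ ⊕ φ = min(1, 0.903 + 0.903) = min(1, 1.806) = 1.000
So the right-hand bound is φ ⊕ φ = 1.000.
The residuum of the Łukasiewicz t-norm gives the supremum: min(1, 1 − 1.000 + 1.000).
1 − 1.000 + 1.000 = 1.000, so t = min(1, 1.000) = 1.000.
Check: 1.000 ⊗ 1.000 = max(0, 1.000) = 1.000 ≤ 1.000.

1.000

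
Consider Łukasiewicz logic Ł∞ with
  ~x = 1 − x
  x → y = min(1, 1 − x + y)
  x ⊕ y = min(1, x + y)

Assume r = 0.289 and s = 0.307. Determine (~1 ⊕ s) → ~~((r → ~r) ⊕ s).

~1 = 1 − 1.000 = 0.000
~1 ⊕ s = min(1, 0.000 + 0.307) = min(1, 0.307) = 0.307
~r = 1 − 0.289 = 0.711
r → ~r = min(1, 1 − 0.289 + 0.711) = min(1, 1.422) = 1.000
(r → ~r) ⊕ s = min(1, 1.000 + 0.307) = min(1, 1.307) = 1.000
~((r → ~r) ⊕ s) = 1 − 1.000 = 0.000
~~((r → ~r) ⊕ s) = 1 − 0.000 = 1.000
(~1 ⊕ s) → ~~((r → ~r) ⊕ s) = min(1, 1 − 0.307 + 1.000) = min(1, 1.693) = 1.000

1.000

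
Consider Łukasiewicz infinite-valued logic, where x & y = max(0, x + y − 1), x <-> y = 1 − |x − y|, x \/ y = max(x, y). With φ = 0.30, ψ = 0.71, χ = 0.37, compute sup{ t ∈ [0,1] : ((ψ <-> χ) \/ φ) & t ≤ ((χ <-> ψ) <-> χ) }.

1.00

ψ <-> χ = 1 − |0.71 − 0.37| = 1 − 0.34 = 0.66
(ψ <-> χ) \/ φ = max(0.66, 0.30) = 0.66
So the left factor is (ψ <-> χ) \/ φ = 0.66.
χ <-> ψ = 1 − |0.37 − 0.71| = 1 − 0.34 = 0.66
(χ <-> ψ) <-> χ = 1 − |0.66 − 0.37| = 1 − 0.29 = 0.71
So the right-hand bound is (χ <-> ψ) <-> χ = 0.71.
The residuum of the Łukasiewicz t-norm gives the supremum: min(1, 1 − 0.66 + 0.71).
1 − 0.66 + 0.71 = 1.05, so t = min(1, 1.05) = 1.00.
Check: 0.66 & 1.00 = max(0, 0.66) = 0.66 ≤ 0.71.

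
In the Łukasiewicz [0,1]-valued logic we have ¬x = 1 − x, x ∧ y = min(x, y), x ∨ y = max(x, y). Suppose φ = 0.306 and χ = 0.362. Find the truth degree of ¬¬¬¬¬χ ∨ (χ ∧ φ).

¬χ = 1 − 0.362 = 0.638
¬¬χ = 1 − 0.638 = 0.362
¬¬¬χ = 1 − 0.362 = 0.638
¬¬¬¬χ = 1 − 0.638 = 0.362
¬¬¬¬¬χ = 1 − 0.362 = 0.638
χ ∧ φ = min(0.362, 0.306) = 0.306
¬¬¬¬¬χ ∨ (χ ∧ φ) = max(0.638, 0.306) = 0.638

0.638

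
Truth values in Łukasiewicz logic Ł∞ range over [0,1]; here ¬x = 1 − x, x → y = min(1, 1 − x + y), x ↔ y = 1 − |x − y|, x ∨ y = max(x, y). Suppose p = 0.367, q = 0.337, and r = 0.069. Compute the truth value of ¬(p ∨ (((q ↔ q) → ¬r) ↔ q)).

q ↔ q = 1 − |0.337 − 0.337| = 1 − 0.000 = 1.000
¬r = 1 − 0.069 = 0.931
(q ↔ q) → ¬r = min(1, 1 − 1.000 + 0.931) = min(1, 0.931) = 0.931
((q ↔ q) → ¬r) ↔ q = 1 − |0.931 − 0.337| = 1 − 0.594 = 0.406
p ∨ (((q ↔ q) → ¬r) ↔ q) = max(0.367, 0.406) = 0.406
¬(p ∨ (((q ↔ q) → ¬r) ↔ q)) = 1 − 0.406 = 0.594

0.594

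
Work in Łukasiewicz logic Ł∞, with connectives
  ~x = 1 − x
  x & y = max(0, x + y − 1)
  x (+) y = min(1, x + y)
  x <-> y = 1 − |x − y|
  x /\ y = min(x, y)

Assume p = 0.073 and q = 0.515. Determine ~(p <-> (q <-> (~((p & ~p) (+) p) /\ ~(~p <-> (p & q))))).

~p = 1 − 0.073 = 0.927
p & ~p = max(0, 0.073 + 0.927 − 1) = max(0, 0.000) = 0.000
(p & ~p) (+) p = min(1, 0.000 + 0.073) = min(1, 0.073) = 0.073
~((p & ~p) (+) p) = 1 − 0.073 = 0.927
p & q = max(0, 0.073 + 0.515 − 1) = max(0, -0.412) = 0.000
~p <-> (p & q) = 1 − |0.927 − 0.000| = 1 − 0.927 = 0.073
~(~p <-> (p & q)) = 1 − 0.073 = 0.927
~((p & ~p) (+) p) /\ ~(~p <-> (p & q)) = min(0.927, 0.927) = 0.927
q <-> (~((p & ~p) (+) p) /\ ~(~p <-> (p & q))) = 1 − |0.515 − 0.927| = 1 − 0.412 = 0.588
p <-> (q <-> (~((p & ~p) (+) p) /\ ~(~p <-> (p & q)))) = 1 − |0.073 − 0.588| = 1 − 0.515 = 0.485
~(p <-> (q <-> (~((p & ~p) (+) p) /\ ~(~p <-> (p & q))))) = 1 − 0.485 = 0.515

0.515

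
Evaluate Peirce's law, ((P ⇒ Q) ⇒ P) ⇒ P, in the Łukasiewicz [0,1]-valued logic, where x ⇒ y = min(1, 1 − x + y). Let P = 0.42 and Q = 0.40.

0.98

P ⇒ Q = min(1, 1 − 0.42 + 0.40) = min(1, 0.98) = 0.98
(P ⇒ Q) ⇒ P = min(1, 1 − 0.98 + 0.42) = min(1, 0.44) = 0.44
((P ⇒ Q) ⇒ P) ⇒ P = min(1, 1 − 0.44 + 0.42) = min(1, 0.98) = 0.98
(The value 0.98 < 1 shows this instance is not satisfied; not a Ł∞-tautology in general.)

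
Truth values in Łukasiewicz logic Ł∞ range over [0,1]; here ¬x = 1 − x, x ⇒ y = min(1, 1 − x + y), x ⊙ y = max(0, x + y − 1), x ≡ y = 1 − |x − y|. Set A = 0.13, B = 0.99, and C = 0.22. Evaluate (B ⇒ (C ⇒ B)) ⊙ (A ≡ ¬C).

0.35

C ⇒ B = min(1, 1 − 0.22 + 0.99) = min(1, 1.77) = 1.00
B ⇒ (C ⇒ B) = min(1, 1 − 0.99 + 1.00) = min(1, 1.01) = 1.00
¬C = 1 − 0.22 = 0.78
A ≡ ¬C = 1 − |0.13 − 0.78| = 1 − 0.65 = 0.35
(B ⇒ (C ⇒ B)) ⊙ (A ≡ ¬C) = max(0, 1.00 + 0.35 − 1) = max(0, 0.35) = 0.35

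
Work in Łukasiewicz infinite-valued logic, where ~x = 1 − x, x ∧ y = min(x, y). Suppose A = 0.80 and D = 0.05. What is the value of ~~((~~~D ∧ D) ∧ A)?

0.05

~D = 1 − 0.05 = 0.95
~~D = 1 − 0.95 = 0.05
~~~D = 1 − 0.05 = 0.95
~~~D ∧ D = min(0.95, 0.05) = 0.05
(~~~D ∧ D) ∧ A = min(0.05, 0.80) = 0.05
~((~~~D ∧ D) ∧ A) = 1 − 0.05 = 0.95
~~((~~~D ∧ D) ∧ A) = 1 − 0.95 = 0.05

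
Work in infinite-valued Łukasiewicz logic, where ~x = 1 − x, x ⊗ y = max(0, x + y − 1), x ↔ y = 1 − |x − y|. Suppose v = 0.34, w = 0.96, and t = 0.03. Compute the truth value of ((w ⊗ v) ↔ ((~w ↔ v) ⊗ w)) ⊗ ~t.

w ⊗ v = max(0, 0.96 + 0.34 − 1) = max(0, 0.30) = 0.30
~w = 1 − 0.96 = 0.04
~w ↔ v = 1 − |0.04 − 0.34| = 1 − 0.30 = 0.70
(~w ↔ v) ⊗ w = max(0, 0.70 + 0.96 − 1) = max(0, 0.66) = 0.66
(w ⊗ v) ↔ ((~w ↔ v) ⊗ w) = 1 − |0.30 − 0.66| = 1 − 0.36 = 0.64
~t = 1 − 0.03 = 0.97
((w ⊗ v) ↔ ((~w ↔ v) ⊗ w)) ⊗ ~t = max(0, 0.64 + 0.97 − 1) = max(0, 0.61) = 0.61

0.61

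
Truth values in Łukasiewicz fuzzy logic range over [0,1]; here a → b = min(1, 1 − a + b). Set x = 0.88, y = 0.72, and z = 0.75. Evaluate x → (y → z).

1.00

y → z = min(1, 1 − 0.72 + 0.75) = min(1, 1.03) = 1.00
x → (y → z) = min(1, 1 − 0.88 + 1.00) = min(1, 1.12) = 1.00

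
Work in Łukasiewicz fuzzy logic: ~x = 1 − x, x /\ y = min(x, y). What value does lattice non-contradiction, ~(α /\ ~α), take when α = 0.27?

~α = 1 − 0.27 = 0.73
α /\ ~α = min(0.27, 0.73) = 0.27
~(α /\ ~α) = 1 − 0.27 = 0.73
(The value 0.73 < 1 shows this instance is not satisfied; not a Ł∞-tautology — its value is 1 − min(a, 1−a).)

0.73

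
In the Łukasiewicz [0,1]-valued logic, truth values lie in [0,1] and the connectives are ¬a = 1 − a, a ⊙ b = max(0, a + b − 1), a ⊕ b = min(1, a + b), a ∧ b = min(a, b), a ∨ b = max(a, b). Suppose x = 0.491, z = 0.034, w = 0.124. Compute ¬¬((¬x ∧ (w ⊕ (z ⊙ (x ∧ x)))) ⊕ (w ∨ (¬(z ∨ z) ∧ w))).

0.248

¬x = 1 − 0.491 = 0.509
x ∧ x = min(0.491, 0.491) = 0.491
z ⊙ (x ∧ x) = max(0, 0.034 + 0.491 − 1) = max(0, -0.475) = 0.000
w ⊕ (z ⊙ (x ∧ x)) = min(1, 0.124 + 0.000) = min(1, 0.124) = 0.124
¬x ∧ (w ⊕ (z ⊙ (x ∧ x))) = min(0.509, 0.124) = 0.124
z ∨ z = max(0.034, 0.034) = 0.034
¬(z ∨ z) = 1 − 0.034 = 0.966
¬(z ∨ z) ∧ w = min(0.966, 0.124) = 0.124
w ∨ (¬(z ∨ z) ∧ w) = max(0.124, 0.124) = 0.124
(¬x ∧ (w ⊕ (z ⊙ (x ∧ x)))) ⊕ (w ∨ (¬(z ∨ z) ∧ w)) = min(1, 0.124 + 0.124) = min(1, 0.248) = 0.248
¬((¬x ∧ (w ⊕ (z ⊙ (x ∧ x)))) ⊕ (w ∨ (¬(z ∨ z) ∧ w))) = 1 − 0.248 = 0.752
¬¬((¬x ∧ (w ⊕ (z ⊙ (x ∧ x)))) ⊕ (w ∨ (¬(z ∨ z) ∧ w))) = 1 − 0.752 = 0.248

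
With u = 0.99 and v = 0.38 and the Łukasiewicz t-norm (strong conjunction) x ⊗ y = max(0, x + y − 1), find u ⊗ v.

0.37

u ⊗ v = max(0, 0.99 + 0.38 − 1) = max(0, 0.37) = 0.37
For comparison, the Gödel (minimum) t-norm min(x, y) would give 0.38.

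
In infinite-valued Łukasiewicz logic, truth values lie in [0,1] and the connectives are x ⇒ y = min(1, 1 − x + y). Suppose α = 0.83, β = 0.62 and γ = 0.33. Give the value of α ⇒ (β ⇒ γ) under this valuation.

0.88

β ⇒ γ = min(1, 1 − 0.62 + 0.33) = min(1, 0.71) = 0.71
α ⇒ (β ⇒ γ) = min(1, 1 − 0.83 + 0.71) = min(1, 0.88) = 0.88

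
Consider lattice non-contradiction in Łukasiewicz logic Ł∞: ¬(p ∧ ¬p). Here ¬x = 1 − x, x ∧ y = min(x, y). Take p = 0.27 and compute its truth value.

¬p = 1 − 0.27 = 0.73
p ∧ ¬p = min(0.27, 0.73) = 0.27
¬(p ∧ ¬p) = 1 − 0.27 = 0.73
(The value 0.73 < 1 shows this instance is not satisfied; not a Ł∞-tautology — its value is 1 − min(a, 1−a).)

0.73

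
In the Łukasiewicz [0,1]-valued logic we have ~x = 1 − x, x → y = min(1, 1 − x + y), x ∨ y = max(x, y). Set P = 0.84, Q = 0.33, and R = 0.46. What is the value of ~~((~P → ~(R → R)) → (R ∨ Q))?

0.62

~P = 1 − 0.84 = 0.16
R → R = min(1, 1 − 0.46 + 0.46) = min(1, 1.00) = 1.00
~(R → R) = 1 − 1.00 = 0.00
~P → ~(R → R) = min(1, 1 − 0.16 + 0.00) = min(1, 0.84) = 0.84
R ∨ Q = max(0.46, 0.33) = 0.46
(~P → ~(R → R)) → (R ∨ Q) = min(1, 1 − 0.84 + 0.46) = min(1, 0.62) = 0.62
~((~P → ~(R → R)) → (R ∨ Q)) = 1 − 0.62 = 0.38
~~((~P → ~(R → R)) → (R ∨ Q)) = 1 − 0.38 = 0.62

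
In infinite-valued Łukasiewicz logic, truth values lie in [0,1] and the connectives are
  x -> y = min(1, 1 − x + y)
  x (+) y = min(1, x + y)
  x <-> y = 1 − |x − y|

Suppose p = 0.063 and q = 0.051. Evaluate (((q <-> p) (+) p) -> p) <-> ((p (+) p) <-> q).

q <-> p = 1 − |0.051 − 0.063| = 1 − 0.012 = 0.988
(q <-> p) (+) p = min(1, 0.988 + 0.063) = min(1, 1.051) = 1.000
((q <-> p) (+) p) -> p = min(1, 1 − 1.000 + 0.063) = min(1, 0.063) = 0.063
p (+) p = min(1, 0.063 + 0.063) = min(1, 0.126) = 0.126
(p (+) p) <-> q = 1 − |0.126 − 0.051| = 1 − 0.075 = 0.925
(((q <-> p) (+) p) -> p) <-> ((p (+) p) <-> q) = 1 − |0.063 − 0.925| = 1 − 0.862 = 0.138

0.138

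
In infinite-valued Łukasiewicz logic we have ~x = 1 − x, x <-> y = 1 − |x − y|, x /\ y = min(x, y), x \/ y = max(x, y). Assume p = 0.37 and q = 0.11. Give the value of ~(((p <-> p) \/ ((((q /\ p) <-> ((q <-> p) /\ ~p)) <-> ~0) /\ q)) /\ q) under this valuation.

0.89

p <-> p = 1 − |0.37 − 0.37| = 1 − 0.00 = 1.00
q /\ p = min(0.11, 0.37) = 0.11
q <-> p = 1 − |0.11 − 0.37| = 1 − 0.26 = 0.74
~p = 1 − 0.37 = 0.63
(q <-> p) /\ ~p = min(0.74, 0.63) = 0.63
(q /\ p) <-> ((q <-> p) /\ ~p) = 1 − |0.11 − 0.63| = 1 − 0.52 = 0.48
~0 = 1 − 0.00 = 1.00
((q /\ p) <-> ((q <-> p) /\ ~p)) <-> ~0 = 1 − |0.48 − 1.00| = 1 − 0.52 = 0.48
(((q /\ p) <-> ((q <-> p) /\ ~p)) <-> ~0) /\ q = min(0.48, 0.11) = 0.11
(p <-> p) \/ ((((q /\ p) <-> ((q <-> p) /\ ~p)) <-> ~0) /\ q) = max(1.00, 0.11) = 1.00
((p <-> p) \/ ((((q /\ p) <-> ((q <-> p) /\ ~p)) <-> ~0) /\ q)) /\ q = min(1.00, 0.11) = 0.11
~(((p <-> p) \/ ((((q /\ p) <-> ((q <-> p) /\ ~p)) <-> ~0) /\ q)) /\ q) = 1 − 0.11 = 0.89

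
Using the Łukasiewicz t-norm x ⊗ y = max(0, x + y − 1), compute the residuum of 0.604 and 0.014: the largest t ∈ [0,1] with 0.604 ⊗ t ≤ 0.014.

The residuum of the Łukasiewicz t-norm gives the supremum: min(1, 1 − 0.604 + 0.014).
1 − 0.604 + 0.014 = 0.410, so t = min(1, 0.410) = 0.410.
Check: 0.604 ⊗ 0.410 = max(0, 0.014) = 0.014 ≤ 0.014.

0.410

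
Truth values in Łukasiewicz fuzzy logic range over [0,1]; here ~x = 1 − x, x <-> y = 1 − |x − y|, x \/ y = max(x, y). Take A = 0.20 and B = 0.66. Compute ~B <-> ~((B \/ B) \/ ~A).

~B = 1 − 0.66 = 0.34
B \/ B = max(0.66, 0.66) = 0.66
~A = 1 − 0.20 = 0.80
(B \/ B) \/ ~A = max(0.66, 0.80) = 0.80
~((B \/ B) \/ ~A) = 1 − 0.80 = 0.20
~B <-> ~((B \/ B) \/ ~A) = 1 − |0.34 − 0.20| = 1 − 0.14 = 0.86

0.86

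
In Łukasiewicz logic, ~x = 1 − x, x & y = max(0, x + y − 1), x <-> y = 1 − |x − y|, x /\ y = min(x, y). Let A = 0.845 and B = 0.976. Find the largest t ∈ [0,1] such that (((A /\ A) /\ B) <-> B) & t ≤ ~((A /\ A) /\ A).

A /\ A = min(0.845, 0.845) = 0.845
(A /\ A) /\ B = min(0.845, 0.976) = 0.845
((A /\ A) /\ B) <-> B = 1 − |0.845 − 0.976| = 1 − 0.131 = 0.869
So the left factor is ((A /\ A) /\ B) <-> B = 0.869.
(A /\ A) /\ A = min(0.845, 0.845) = 0.845
~((A /\ A) /\ A) = 1 − 0.845 = 0.155
So the right-hand bound is ~((A /\ A) /\ A) = 0.155.
The residuum of the Łukasiewicz t-norm gives the supremum: min(1, 1 − 0.869 + 0.155).
1 − 0.869 + 0.155 = 0.286, so t = min(1, 0.286) = 0.286.
Check: 0.869 & 0.286 = max(0, 0.155) = 0.155 ≤ 0.155.

0.286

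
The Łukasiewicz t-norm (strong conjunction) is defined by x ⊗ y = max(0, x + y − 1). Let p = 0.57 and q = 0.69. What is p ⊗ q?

0.26

p ⊗ q = max(0, 0.57 + 0.69 − 1) = max(0, 0.26) = 0.26
For comparison, the Gödel (minimum) t-norm min(x, y) would give 0.57.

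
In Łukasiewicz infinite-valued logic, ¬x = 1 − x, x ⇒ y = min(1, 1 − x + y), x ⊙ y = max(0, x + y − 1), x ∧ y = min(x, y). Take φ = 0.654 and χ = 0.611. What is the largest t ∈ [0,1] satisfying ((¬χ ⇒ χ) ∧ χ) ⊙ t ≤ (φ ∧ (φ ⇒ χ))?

¬χ = 1 − 0.611 = 0.389
¬χ ⇒ χ = min(1, 1 − 0.389 + 0.611) = min(1, 1.222) = 1.000
(¬χ ⇒ χ) ∧ χ = min(1.000, 0.611) = 0.611
So the left factor is (¬χ ⇒ χ) ∧ χ = 0.611.
φ ⇒ χ = min(1, 1 − 0.654 + 0.611) = min(1, 0.957) = 0.957
φ ∧ (φ ⇒ χ) = min(0.654, 0.957) = 0.654
So the right-hand bound is φ ∧ (φ ⇒ χ) = 0.654.
The residuum of the Łukasiewicz t-norm gives the supremum: min(1, 1 − 0.611 + 0.654).
1 − 0.611 + 0.654 = 1.043, so t = min(1, 1.043) = 1.000.
Check: 0.611 ⊙ 1.000 = max(0, 0.611) = 0.611 ≤ 0.654.

1.000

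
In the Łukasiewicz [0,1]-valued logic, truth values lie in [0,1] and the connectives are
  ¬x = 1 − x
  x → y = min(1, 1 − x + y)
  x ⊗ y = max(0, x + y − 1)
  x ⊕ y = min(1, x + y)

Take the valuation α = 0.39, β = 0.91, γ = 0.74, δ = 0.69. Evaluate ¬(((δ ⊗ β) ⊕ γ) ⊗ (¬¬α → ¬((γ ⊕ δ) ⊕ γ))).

0.39

δ ⊗ β = max(0, 0.69 + 0.91 − 1) = max(0, 0.60) = 0.60
(δ ⊗ β) ⊕ γ = min(1, 0.60 + 0.74) = min(1, 1.34) = 1.00
¬α = 1 − 0.39 = 0.61
¬¬α = 1 − 0.61 = 0.39
γ ⊕ δ = min(1, 0.74 + 0.69) = min(1, 1.43) = 1.00
(γ ⊕ δ) ⊕ γ = min(1, 1.00 + 0.74) = min(1, 1.74) = 1.00
¬((γ ⊕ δ) ⊕ γ) = 1 − 1.00 = 0.00
¬¬α → ¬((γ ⊕ δ) ⊕ γ) = min(1, 1 − 0.39 + 0.00) = min(1, 0.61) = 0.61
((δ ⊗ β) ⊕ γ) ⊗ (¬¬α → ¬((γ ⊕ δ) ⊕ γ)) = max(0, 1.00 + 0.61 − 1) = max(0, 0.61) = 0.61
¬(((δ ⊗ β) ⊕ γ) ⊗ (¬¬α → ¬((γ ⊕ δ) ⊕ γ))) = 1 − 0.61 = 0.39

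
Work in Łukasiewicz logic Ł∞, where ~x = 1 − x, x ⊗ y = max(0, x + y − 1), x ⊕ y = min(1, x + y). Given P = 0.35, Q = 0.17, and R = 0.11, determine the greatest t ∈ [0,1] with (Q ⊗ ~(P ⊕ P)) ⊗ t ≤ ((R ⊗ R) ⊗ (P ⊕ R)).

1.00

P ⊕ P = min(1, 0.35 + 0.35) = min(1, 0.70) = 0.70
~(P ⊕ P) = 1 − 0.70 = 0.30
Q ⊗ ~(P ⊕ P) = max(0, 0.17 + 0.30 − 1) = max(0, -0.53) = 0.00
So the left factor is Q ⊗ ~(P ⊕ P) = 0.00.
R ⊗ R = max(0, 0.11 + 0.11 − 1) = max(0, -0.78) = 0.00
P ⊕ R = min(1, 0.35 + 0.11) = min(1, 0.46) = 0.46
(R ⊗ R) ⊗ (P ⊕ R) = max(0, 0.00 + 0.46 − 1) = max(0, -0.54) = 0.00
So the right-hand bound is (R ⊗ R) ⊗ (P ⊕ R) = 0.00.
The residuum of the Łukasiewicz t-norm gives the supremum: min(1, 1 − 0.00 + 0.00).
1 − 0.00 + 0.00 = 1.00, so t = min(1, 1.00) = 1.00.
Check: 0.00 ⊗ 1.00 = max(0, 0.00) = 0.00 ≤ 0.00.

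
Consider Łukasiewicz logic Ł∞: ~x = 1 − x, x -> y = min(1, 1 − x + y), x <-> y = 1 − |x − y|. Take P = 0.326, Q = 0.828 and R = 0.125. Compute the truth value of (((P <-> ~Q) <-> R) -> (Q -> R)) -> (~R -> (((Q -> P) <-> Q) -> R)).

0.580

~Q = 1 − 0.828 = 0.172
P <-> ~Q = 1 − |0.326 − 0.172| = 1 − 0.154 = 0.846
(P <-> ~Q) <-> R = 1 − |0.846 − 0.125| = 1 − 0.721 = 0.279
Q -> R = min(1, 1 − 0.828 + 0.125) = min(1, 0.297) = 0.297
((P <-> ~Q) <-> R) -> (Q -> R) = min(1, 1 − 0.279 + 0.297) = min(1, 1.018) = 1.000
~R = 1 − 0.125 = 0.875
Q -> P = min(1, 1 − 0.828 + 0.326) = min(1, 0.498) = 0.498
(Q -> P) <-> Q = 1 − |0.498 − 0.828| = 1 − 0.330 = 0.670
((Q -> P) <-> Q) -> R = min(1, 1 − 0.670 + 0.125) = min(1, 0.455) = 0.455
~R -> (((Q -> P) <-> Q) -> R) = min(1, 1 − 0.875 + 0.455) = min(1, 0.580) = 0.580
(((P <-> ~Q) <-> R) -> (Q -> R)) -> (~R -> (((Q -> P) <-> Q) -> R)) = min(1, 1 − 1.000 + 0.580) = min(1, 0.580) = 0.580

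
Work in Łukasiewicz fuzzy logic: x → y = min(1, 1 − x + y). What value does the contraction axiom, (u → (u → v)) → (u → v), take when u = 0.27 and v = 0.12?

0.85

u → v = min(1, 1 − 0.27 + 0.12) = min(1, 0.85) = 0.85
u → (u → v) = min(1, 1 − 0.27 + 0.85) = min(1, 1.58) = 1.00
(u → (u → v)) → (u → v) = min(1, 1 − 1.00 + 0.85) = min(1, 0.85) = 0.85
(The value 0.85 < 1 shows this instance is not satisfied; fails in Ł∞ (the t-norm is not idempotent).)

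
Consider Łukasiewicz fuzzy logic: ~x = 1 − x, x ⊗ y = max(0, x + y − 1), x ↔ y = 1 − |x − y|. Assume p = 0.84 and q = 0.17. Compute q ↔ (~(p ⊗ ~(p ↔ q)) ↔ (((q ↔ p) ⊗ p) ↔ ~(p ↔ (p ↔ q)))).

0.34

p ↔ q = 1 − |0.84 − 0.17| = 1 − 0.67 = 0.33
~(p ↔ q) = 1 − 0.33 = 0.67
p ⊗ ~(p ↔ q) = max(0, 0.84 + 0.67 − 1) = max(0, 0.51) = 0.51
~(p ⊗ ~(p ↔ q)) = 1 − 0.51 = 0.49
q ↔ p = 1 − |0.17 − 0.84| = 1 − 0.67 = 0.33
(q ↔ p) ⊗ p = max(0, 0.33 + 0.84 − 1) = max(0, 0.17) = 0.17
p ↔ (p ↔ q) = 1 − |0.84 − 0.33| = 1 − 0.51 = 0.49
~(p ↔ (p ↔ q)) = 1 − 0.49 = 0.51
((q ↔ p) ⊗ p) ↔ ~(p ↔ (p ↔ q)) = 1 − |0.17 − 0.51| = 1 − 0.34 = 0.66
~(p ⊗ ~(p ↔ q)) ↔ (((q ↔ p) ⊗ p) ↔ ~(p ↔ (p ↔ q))) = 1 − |0.49 − 0.66| = 1 − 0.17 = 0.83
q ↔ (~(p ⊗ ~(p ↔ q)) ↔ (((q ↔ p) ⊗ p) ↔ ~(p ↔ (p ↔ q)))) = 1 − |0.17 − 0.83| = 1 − 0.66 = 0.34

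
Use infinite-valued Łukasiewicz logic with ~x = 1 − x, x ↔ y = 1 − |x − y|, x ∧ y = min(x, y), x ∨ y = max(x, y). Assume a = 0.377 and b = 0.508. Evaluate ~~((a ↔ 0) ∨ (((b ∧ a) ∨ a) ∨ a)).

0.623

a ↔ 0 = 1 − |0.377 − 0.000| = 1 − 0.377 = 0.623
b ∧ a = min(0.508, 0.377) = 0.377
(b ∧ a) ∨ a = max(0.377, 0.377) = 0.377
((b ∧ a) ∨ a) ∨ a = max(0.377, 0.377) = 0.377
(a ↔ 0) ∨ (((b ∧ a) ∨ a) ∨ a) = max(0.623, 0.377) = 0.623
~((a ↔ 0) ∨ (((b ∧ a) ∨ a) ∨ a)) = 1 − 0.623 = 0.377
~~((a ↔ 0) ∨ (((b ∧ a) ∨ a) ∨ a)) = 1 − 0.377 = 0.623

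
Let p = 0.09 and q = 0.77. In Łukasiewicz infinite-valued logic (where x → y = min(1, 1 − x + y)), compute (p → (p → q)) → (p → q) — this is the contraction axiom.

1.00

p → q = min(1, 1 − 0.09 + 0.77) = min(1, 1.68) = 1.00
p → (p → q) = min(1, 1 − 0.09 + 1.00) = min(1, 1.91) = 1.00
(p → (p → q)) → (p → q) = min(1, 1 − 1.00 + 1.00) = min(1, 1.00) = 1.00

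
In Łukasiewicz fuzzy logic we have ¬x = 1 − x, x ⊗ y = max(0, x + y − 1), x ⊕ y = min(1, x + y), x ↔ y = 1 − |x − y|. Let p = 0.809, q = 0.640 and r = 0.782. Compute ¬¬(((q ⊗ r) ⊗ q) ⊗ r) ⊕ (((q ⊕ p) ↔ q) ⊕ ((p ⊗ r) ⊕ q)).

1.000

q ⊗ r = max(0, 0.640 + 0.782 − 1) = max(0, 0.422) = 0.422
(q ⊗ r) ⊗ q = max(0, 0.422 + 0.640 − 1) = max(0, 0.062) = 0.062
((q ⊗ r) ⊗ q) ⊗ r = max(0, 0.062 + 0.782 − 1) = max(0, -0.156) = 0.000
¬(((q ⊗ r) ⊗ q) ⊗ r) = 1 − 0.000 = 1.000
¬¬(((q ⊗ r) ⊗ q) ⊗ r) = 1 − 1.000 = 0.000
q ⊕ p = min(1, 0.640 + 0.809) = min(1, 1.449) = 1.000
(q ⊕ p) ↔ q = 1 − |1.000 − 0.640| = 1 − 0.360 = 0.640
p ⊗ r = max(0, 0.809 + 0.782 − 1) = max(0, 0.591) = 0.591
(p ⊗ r) ⊕ q = min(1, 0.591 + 0.640) = min(1, 1.231) = 1.000
((q ⊕ p) ↔ q) ⊕ ((p ⊗ r) ⊕ q) = min(1, 0.640 + 1.000) = min(1, 1.640) = 1.000
¬¬(((q ⊗ r) ⊗ q) ⊗ r) ⊕ (((q ⊕ p) ↔ q) ⊕ ((p ⊗ r) ⊕ q)) = min(1, 0.000 + 1.000) = min(1, 1.000) = 1.000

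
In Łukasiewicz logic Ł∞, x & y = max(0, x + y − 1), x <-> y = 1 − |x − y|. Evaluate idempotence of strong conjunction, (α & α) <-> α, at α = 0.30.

0.70

α & α = max(0, 0.30 + 0.30 − 1) = max(0, -0.40) = 0.00
(α & α) <-> α = 1 − |0.00 − 0.30| = 1 − 0.30 = 0.70
(The value 0.70 < 1 shows this instance is not satisfied; fails in Ł∞ since a ⊗ a = max(0, 2a−1) ≠ a in general.)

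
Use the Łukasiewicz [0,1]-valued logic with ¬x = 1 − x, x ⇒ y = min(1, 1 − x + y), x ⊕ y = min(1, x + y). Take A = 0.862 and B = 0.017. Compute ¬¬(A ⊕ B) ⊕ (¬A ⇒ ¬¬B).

A ⊕ B = min(1, 0.862 + 0.017) = min(1, 0.879) = 0.879
¬(A ⊕ B) = 1 − 0.879 = 0.121
¬¬(A ⊕ B) = 1 − 0.121 = 0.879
¬A = 1 − 0.862 = 0.138
¬B = 1 − 0.017 = 0.983
¬¬B = 1 − 0.983 = 0.017
¬A ⇒ ¬¬B = min(1, 1 − 0.138 + 0.017) = min(1, 0.879) = 0.879
¬¬(A ⊕ B) ⊕ (¬A ⇒ ¬¬B) = min(1, 0.879 + 0.879) = min(1, 1.758) = 1.000

1.000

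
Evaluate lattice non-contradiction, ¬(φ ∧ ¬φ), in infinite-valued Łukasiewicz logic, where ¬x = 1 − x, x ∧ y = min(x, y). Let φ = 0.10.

0.90

¬φ = 1 − 0.10 = 0.90
φ ∧ ¬φ = min(0.10, 0.90) = 0.10
¬(φ ∧ ¬φ) = 1 − 0.10 = 0.90
(The value 0.90 < 1 shows this instance is not satisfied; not a Ł∞-tautology — its value is 1 − min(a, 1−a).)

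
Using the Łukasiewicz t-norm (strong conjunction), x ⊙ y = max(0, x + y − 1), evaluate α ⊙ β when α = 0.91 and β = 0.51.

α ⊙ β = max(0, 0.91 + 0.51 − 1) = max(0, 0.42) = 0.42
For comparison, the Gödel (minimum) t-norm min(x, y) would give 0.51.

0.42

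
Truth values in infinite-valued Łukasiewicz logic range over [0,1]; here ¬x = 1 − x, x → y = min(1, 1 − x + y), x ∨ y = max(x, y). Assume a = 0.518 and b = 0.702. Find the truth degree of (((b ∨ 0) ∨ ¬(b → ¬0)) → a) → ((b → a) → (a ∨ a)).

b ∨ 0 = max(0.702, 0.000) = 0.702
¬0 = 1 − 0.000 = 1.000
b → ¬0 = min(1, 1 − 0.702 + 1.000) = min(1, 1.298) = 1.000
¬(b → ¬0) = 1 − 1.000 = 0.000
(b ∨ 0) ∨ ¬(b → ¬0) = max(0.702, 0.000) = 0.702
((b ∨ 0) ∨ ¬(b → ¬0)) → a = min(1, 1 − 0.702 + 0.518) = min(1, 0.816) = 0.816
b → a = min(1, 1 − 0.702 + 0.518) = min(1, 0.816) = 0.816
a ∨ a = max(0.518, 0.518) = 0.518
(b → a) → (a ∨ a) = min(1, 1 − 0.816 + 0.518) = min(1, 0.702) = 0.702
(((b ∨ 0) ∨ ¬(b → ¬0)) → a) → ((b → a) → (a ∨ a)) = min(1, 1 − 0.816 + 0.702) = min(1, 0.886) = 0.886

0.886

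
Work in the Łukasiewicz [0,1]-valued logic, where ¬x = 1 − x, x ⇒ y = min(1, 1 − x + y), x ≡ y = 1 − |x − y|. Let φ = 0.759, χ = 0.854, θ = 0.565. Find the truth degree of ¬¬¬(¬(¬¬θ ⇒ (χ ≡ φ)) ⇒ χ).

¬θ = 1 − 0.565 = 0.435
¬¬θ = 1 − 0.435 = 0.565
χ ≡ φ = 1 − |0.854 − 0.759| = 1 − 0.095 = 0.905
¬¬θ ⇒ (χ ≡ φ) = min(1, 1 − 0.565 + 0.905) = min(1, 1.340) = 1.000
¬(¬¬θ ⇒ (χ ≡ φ)) = 1 − 1.000 = 0.000
¬(¬¬θ ⇒ (χ ≡ φ)) ⇒ χ = min(1, 1 − 0.000 + 0.854) = min(1, 1.854) = 1.000
¬(¬(¬¬θ ⇒ (χ ≡ φ)) ⇒ χ) = 1 − 1.000 = 0.000
¬¬(¬(¬¬θ ⇒ (χ ≡ φ)) ⇒ χ) = 1 − 0.000 = 1.000
¬¬¬(¬(¬¬θ ⇒ (χ ≡ φ)) ⇒ χ) = 1 − 1.000 = 0.000

0.000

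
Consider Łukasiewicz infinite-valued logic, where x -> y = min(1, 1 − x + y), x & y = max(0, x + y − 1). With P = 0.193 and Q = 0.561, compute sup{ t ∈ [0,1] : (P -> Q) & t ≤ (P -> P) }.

P -> Q = min(1, 1 − 0.193 + 0.561) = min(1, 1.368) = 1.000
So the left factor is P -> Q = 1.000.
P -> P = min(1, 1 − 0.193 + 0.193) = min(1, 1.000) = 1.000
So the right-hand bound is P -> P = 1.000.
The residuum of the Łukasiewicz t-norm gives the supremum: min(1, 1 − 1.000 + 1.000).
1 − 1.000 + 1.000 = 1.000, so t = min(1, 1.000) = 1.000.
Check: 1.000 & 1.000 = max(0, 1.000) = 1.000 ≤ 1.000.

1.000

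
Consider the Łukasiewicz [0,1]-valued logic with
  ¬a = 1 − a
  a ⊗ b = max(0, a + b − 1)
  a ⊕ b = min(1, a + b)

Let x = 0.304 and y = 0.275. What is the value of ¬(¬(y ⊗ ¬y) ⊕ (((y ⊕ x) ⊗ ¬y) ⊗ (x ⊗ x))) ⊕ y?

0.275

¬y = 1 − 0.275 = 0.725
y ⊗ ¬y = max(0, 0.275 + 0.725 − 1) = max(0, 0.000) = 0.000
¬(y ⊗ ¬y) = 1 − 0.000 = 1.000
y ⊕ x = min(1, 0.275 + 0.304) = min(1, 0.579) = 0.579
(y ⊕ x) ⊗ ¬y = max(0, 0.579 + 0.725 − 1) = max(0, 0.304) = 0.304
x ⊗ x = max(0, 0.304 + 0.304 − 1) = max(0, -0.392) = 0.000
((y ⊕ x) ⊗ ¬y) ⊗ (x ⊗ x) = max(0, 0.304 + 0.000 − 1) = max(0, -0.696) = 0.000
¬(y ⊗ ¬y) ⊕ (((y ⊕ x) ⊗ ¬y) ⊗ (x ⊗ x)) = min(1, 1.000 + 0.000) = min(1, 1.000) = 1.000
¬(¬(y ⊗ ¬y) ⊕ (((y ⊕ x) ⊗ ¬y) ⊗ (x ⊗ x))) = 1 − 1.000 = 0.000
¬(¬(y ⊗ ¬y) ⊕ (((y ⊕ x) ⊗ ¬y) ⊗ (x ⊗ x))) ⊕ y = min(1, 0.000 + 0.275) = min(1, 0.275) = 0.275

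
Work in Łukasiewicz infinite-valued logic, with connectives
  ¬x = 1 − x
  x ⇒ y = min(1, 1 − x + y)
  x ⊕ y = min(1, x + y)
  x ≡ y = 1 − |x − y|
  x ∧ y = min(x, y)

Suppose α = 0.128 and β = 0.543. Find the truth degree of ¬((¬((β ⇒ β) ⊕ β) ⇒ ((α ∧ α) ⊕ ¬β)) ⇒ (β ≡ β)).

0.000

β ⇒ β = min(1, 1 − 0.543 + 0.543) = min(1, 1.000) = 1.000
(β ⇒ β) ⊕ β = min(1, 1.000 + 0.543) = min(1, 1.543) = 1.000
¬((β ⇒ β) ⊕ β) = 1 − 1.000 = 0.000
α ∧ α = min(0.128, 0.128) = 0.128
¬β = 1 − 0.543 = 0.457
(α ∧ α) ⊕ ¬β = min(1, 0.128 + 0.457) = min(1, 0.585) = 0.585
¬((β ⇒ β) ⊕ β) ⇒ ((α ∧ α) ⊕ ¬β) = min(1, 1 − 0.000 + 0.585) = min(1, 1.585) = 1.000
β ≡ β = 1 − |0.543 − 0.543| = 1 − 0.000 = 1.000
(¬((β ⇒ β) ⊕ β) ⇒ ((α ∧ α) ⊕ ¬β)) ⇒ (β ≡ β) = min(1, 1 − 1.000 + 1.000) = min(1, 1.000) = 1.000
¬((¬((β ⇒ β) ⊕ β) ⇒ ((α ∧ α) ⊕ ¬β)) ⇒ (β ≡ β)) = 1 − 1.000 = 0.000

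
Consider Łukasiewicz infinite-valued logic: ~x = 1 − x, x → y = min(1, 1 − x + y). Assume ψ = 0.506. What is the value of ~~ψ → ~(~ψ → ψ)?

0.494

~ψ = 1 − 0.506 = 0.494
~~ψ = 1 − 0.494 = 0.506
~ψ → ψ = min(1, 1 − 0.494 + 0.506) = min(1, 1.012) = 1.000
~(~ψ → ψ) = 1 − 1.000 = 0.000
~~ψ → ~(~ψ → ψ) = min(1, 1 − 0.506 + 0.000) = min(1, 0.494) = 0.494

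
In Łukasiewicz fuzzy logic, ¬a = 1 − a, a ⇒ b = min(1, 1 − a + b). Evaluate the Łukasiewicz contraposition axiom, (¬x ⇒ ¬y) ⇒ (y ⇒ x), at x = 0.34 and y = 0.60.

¬x = 1 − 0.34 = 0.66
¬y = 1 − 0.60 = 0.40
¬x ⇒ ¬y = min(1, 1 − 0.66 + 0.40) = min(1, 0.74) = 0.74
y ⇒ x = min(1, 1 − 0.60 + 0.34) = min(1, 0.74) = 0.74
(¬x ⇒ ¬y) ⇒ (y ⇒ x) = min(1, 1 − 0.74 + 0.74) = min(1, 1.00) = 1.00
(As expected: an axiom of Ł∞, always 1.)

1.00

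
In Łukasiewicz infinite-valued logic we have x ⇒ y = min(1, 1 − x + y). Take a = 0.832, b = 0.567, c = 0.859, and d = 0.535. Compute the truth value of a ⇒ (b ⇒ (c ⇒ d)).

c ⇒ d = min(1, 1 − 0.859 + 0.535) = min(1, 0.676) = 0.676
b ⇒ (c ⇒ d) = min(1, 1 − 0.567 + 0.676) = min(1, 1.109) = 1.000
a ⇒ (b ⇒ (c ⇒ d)) = min(1, 1 − 0.832 + 1.000) = min(1, 1.168) = 1.000

1.000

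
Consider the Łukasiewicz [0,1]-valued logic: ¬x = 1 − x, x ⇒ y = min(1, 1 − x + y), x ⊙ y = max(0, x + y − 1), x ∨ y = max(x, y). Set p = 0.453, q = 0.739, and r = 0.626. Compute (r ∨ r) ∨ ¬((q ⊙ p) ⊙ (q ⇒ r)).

0.921

r ∨ r = max(0.626, 0.626) = 0.626
q ⊙ p = max(0, 0.739 + 0.453 − 1) = max(0, 0.192) = 0.192
q ⇒ r = min(1, 1 − 0.739 + 0.626) = min(1, 0.887) = 0.887
(q ⊙ p) ⊙ (q ⇒ r) = max(0, 0.192 + 0.887 − 1) = max(0, 0.079) = 0.079
¬((q ⊙ p) ⊙ (q ⇒ r)) = 1 − 0.079 = 0.921
(r ∨ r) ∨ ¬((q ⊙ p) ⊙ (q ⇒ r)) = max(0.626, 0.921) = 0.921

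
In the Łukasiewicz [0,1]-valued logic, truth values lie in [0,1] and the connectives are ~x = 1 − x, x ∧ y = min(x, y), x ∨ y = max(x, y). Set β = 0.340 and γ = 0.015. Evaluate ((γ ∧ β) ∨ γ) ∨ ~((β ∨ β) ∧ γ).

γ ∧ β = min(0.015, 0.340) = 0.015
(γ ∧ β) ∨ γ = max(0.015, 0.015) = 0.015
β ∨ β = max(0.340, 0.340) = 0.340
(β ∨ β) ∧ γ = min(0.340, 0.015) = 0.015
~((β ∨ β) ∧ γ) = 1 − 0.015 = 0.985
((γ ∧ β) ∨ γ) ∨ ~((β ∨ β) ∧ γ) = max(0.015, 0.985) = 0.985

0.985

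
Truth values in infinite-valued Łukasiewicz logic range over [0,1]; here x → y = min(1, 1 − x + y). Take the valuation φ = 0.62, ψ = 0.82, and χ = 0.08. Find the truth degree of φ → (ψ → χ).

ψ → χ = min(1, 1 − 0.82 + 0.08) = min(1, 0.26) = 0.26
φ → (ψ → χ) = min(1, 1 − 0.62 + 0.26) = min(1, 0.64) = 0.64

0.64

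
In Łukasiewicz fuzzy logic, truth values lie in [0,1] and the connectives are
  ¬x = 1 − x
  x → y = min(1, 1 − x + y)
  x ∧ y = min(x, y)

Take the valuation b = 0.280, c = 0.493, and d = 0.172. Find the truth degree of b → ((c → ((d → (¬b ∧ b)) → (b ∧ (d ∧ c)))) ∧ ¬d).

1.000

¬b = 1 − 0.280 = 0.720
¬b ∧ b = min(0.720, 0.280) = 0.280
d → (¬b ∧ b) = min(1, 1 − 0.172 + 0.280) = min(1, 1.108) = 1.000
d ∧ c = min(0.172, 0.493) = 0.172
b ∧ (d ∧ c) = min(0.280, 0.172) = 0.172
(d → (¬b ∧ b)) → (b ∧ (d ∧ c)) = min(1, 1 − 1.000 + 0.172) = min(1, 0.172) = 0.172
c → ((d → (¬b ∧ b)) → (b ∧ (d ∧ c))) = min(1, 1 − 0.493 + 0.172) = min(1, 0.679) = 0.679
¬d = 1 − 0.172 = 0.828
(c → ((d → (¬b ∧ b)) → (b ∧ (d ∧ c)))) ∧ ¬d = min(0.679, 0.828) = 0.679
b → ((c → ((d → (¬b ∧ b)) → (b ∧ (d ∧ c)))) ∧ ¬d) = min(1, 1 − 0.280 + 0.679) = min(1, 1.399) = 1.000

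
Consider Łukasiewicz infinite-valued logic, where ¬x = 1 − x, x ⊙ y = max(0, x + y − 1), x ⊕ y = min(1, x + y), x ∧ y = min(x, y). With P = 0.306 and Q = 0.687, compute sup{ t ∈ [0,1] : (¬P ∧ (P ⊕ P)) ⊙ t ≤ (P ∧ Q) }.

¬P = 1 − 0.306 = 0.694
P ⊕ P = min(1, 0.306 + 0.306) = min(1, 0.612) = 0.612
¬P ∧ (P ⊕ P) = min(0.694, 0.612) = 0.612
So the left factor is ¬P ∧ (P ⊕ P) = 0.612.
P ∧ Q = min(0.306, 0.687) = 0.306
So the right-hand bound is P ∧ Q = 0.306.
The residuum of the Łukasiewicz t-norm gives the supremum: min(1, 1 − 0.612 + 0.306).
1 − 0.612 + 0.306 = 0.694, so t = min(1, 0.694) = 0.694.
Check: 0.612 ⊙ 0.694 = max(0, 0.306) = 0.306 ≤ 0.306.

0.694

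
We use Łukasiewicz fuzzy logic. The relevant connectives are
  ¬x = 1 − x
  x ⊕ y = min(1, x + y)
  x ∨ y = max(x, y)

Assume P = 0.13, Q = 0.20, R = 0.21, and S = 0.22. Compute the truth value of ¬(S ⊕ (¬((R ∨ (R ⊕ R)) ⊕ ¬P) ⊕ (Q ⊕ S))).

0.36

R ⊕ R = min(1, 0.21 + 0.21) = min(1, 0.42) = 0.42
R ∨ (R ⊕ R) = max(0.21, 0.42) = 0.42
¬P = 1 − 0.13 = 0.87
(R ∨ (R ⊕ R)) ⊕ ¬P = min(1, 0.42 + 0.87) = min(1, 1.29) = 1.00
¬((R ∨ (R ⊕ R)) ⊕ ¬P) = 1 − 1.00 = 0.00
Q ⊕ S = min(1, 0.20 + 0.22) = min(1, 0.42) = 0.42
¬((R ∨ (R ⊕ R)) ⊕ ¬P) ⊕ (Q ⊕ S) = min(1, 0.00 + 0.42) = min(1, 0.42) = 0.42
S ⊕ (¬((R ∨ (R ⊕ R)) ⊕ ¬P) ⊕ (Q ⊕ S)) = min(1, 0.22 + 0.42) = min(1, 0.64) = 0.64
¬(S ⊕ (¬((R ∨ (R ⊕ R)) ⊕ ¬P) ⊕ (Q ⊕ S))) = 1 − 0.64 = 0.36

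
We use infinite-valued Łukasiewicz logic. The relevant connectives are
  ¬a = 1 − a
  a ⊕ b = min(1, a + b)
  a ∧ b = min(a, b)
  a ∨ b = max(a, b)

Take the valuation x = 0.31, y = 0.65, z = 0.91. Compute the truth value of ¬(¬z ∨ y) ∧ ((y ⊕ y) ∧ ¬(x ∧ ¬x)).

¬z = 1 − 0.91 = 0.09
¬z ∨ y = max(0.09, 0.65) = 0.65
¬(¬z ∨ y) = 1 − 0.65 = 0.35
y ⊕ y = min(1, 0.65 + 0.65) = min(1, 1.30) = 1.00
¬x = 1 − 0.31 = 0.69
x ∧ ¬x = min(0.31, 0.69) = 0.31
¬(x ∧ ¬x) = 1 − 0.31 = 0.69
(y ⊕ y) ∧ ¬(x ∧ ¬x) = min(1.00, 0.69) = 0.69
¬(¬z ∨ y) ∧ ((y ⊕ y) ∧ ¬(x ∧ ¬x)) = min(0.35, 0.69) = 0.35

0.35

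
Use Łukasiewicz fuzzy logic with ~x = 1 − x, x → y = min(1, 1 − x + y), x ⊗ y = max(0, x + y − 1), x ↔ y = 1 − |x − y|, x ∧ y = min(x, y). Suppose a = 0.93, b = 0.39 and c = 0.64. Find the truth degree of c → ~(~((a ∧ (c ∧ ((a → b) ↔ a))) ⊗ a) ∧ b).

a → b = min(1, 1 − 0.93 + 0.39) = min(1, 0.46) = 0.46
(a → b) ↔ a = 1 − |0.46 − 0.93| = 1 − 0.47 = 0.53
c ∧ ((a → b) ↔ a) = min(0.64, 0.53) = 0.53
a ∧ (c ∧ ((a → b) ↔ a)) = min(0.93, 0.53) = 0.53
(a ∧ (c ∧ ((a → b) ↔ a))) ⊗ a = max(0, 0.53 + 0.93 − 1) = max(0, 0.46) = 0.46
~((a ∧ (c ∧ ((a → b) ↔ a))) ⊗ a) = 1 − 0.46 = 0.54
~((a ∧ (c ∧ ((a → b) ↔ a))) ⊗ a) ∧ b = min(0.54, 0.39) = 0.39
~(~((a ∧ (c ∧ ((a → b) ↔ a))) ⊗ a) ∧ b) = 1 − 0.39 = 0.61
c → ~(~((a ∧ (c ∧ ((a → b) ↔ a))) ⊗ a) ∧ b) = min(1, 1 − 0.64 + 0.61) = min(1, 0.97) = 0.97

0.97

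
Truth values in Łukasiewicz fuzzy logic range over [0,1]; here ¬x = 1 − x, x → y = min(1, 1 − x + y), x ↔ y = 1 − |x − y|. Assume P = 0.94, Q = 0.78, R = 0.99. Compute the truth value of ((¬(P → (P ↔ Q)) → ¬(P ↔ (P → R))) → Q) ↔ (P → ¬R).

0.25

P ↔ Q = 1 − |0.94 − 0.78| = 1 − 0.16 = 0.84
P → (P ↔ Q) = min(1, 1 − 0.94 + 0.84) = min(1, 0.90) = 0.90
¬(P → (P ↔ Q)) = 1 − 0.90 = 0.10
P → R = min(1, 1 − 0.94 + 0.99) = min(1, 1.05) = 1.00
P ↔ (P → R) = 1 − |0.94 − 1.00| = 1 − 0.06 = 0.94
¬(P ↔ (P → R)) = 1 − 0.94 = 0.06
¬(P → (P ↔ Q)) → ¬(P ↔ (P → R)) = min(1, 1 − 0.10 + 0.06) = min(1, 0.96) = 0.96
(¬(P → (P ↔ Q)) → ¬(P ↔ (P → R))) → Q = min(1, 1 − 0.96 + 0.78) = min(1, 0.82) = 0.82
¬R = 1 − 0.99 = 0.01
P → ¬R = min(1, 1 − 0.94 + 0.01) = min(1, 0.07) = 0.07
((¬(P → (P ↔ Q)) → ¬(P ↔ (P → R))) → Q) ↔ (P → ¬R) = 1 − |0.82 − 0.07| = 1 − 0.75 = 0.25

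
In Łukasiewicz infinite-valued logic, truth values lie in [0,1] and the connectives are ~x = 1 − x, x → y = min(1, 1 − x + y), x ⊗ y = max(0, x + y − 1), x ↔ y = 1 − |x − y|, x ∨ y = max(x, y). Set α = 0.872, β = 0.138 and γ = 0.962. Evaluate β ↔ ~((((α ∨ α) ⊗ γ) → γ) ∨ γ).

α ∨ α = max(0.872, 0.872) = 0.872
(α ∨ α) ⊗ γ = max(0, 0.872 + 0.962 − 1) = max(0, 0.834) = 0.834
((α ∨ α) ⊗ γ) → γ = min(1, 1 − 0.834 + 0.962) = min(1, 1.128) = 1.000
(((α ∨ α) ⊗ γ) → γ) ∨ γ = max(1.000, 0.962) = 1.000
~((((α ∨ α) ⊗ γ) → γ) ∨ γ) = 1 − 1.000 = 0.000
β ↔ ~((((α ∨ α) ⊗ γ) → γ) ∨ γ) = 1 − |0.138 − 0.000| = 1 − 0.138 = 0.862

0.862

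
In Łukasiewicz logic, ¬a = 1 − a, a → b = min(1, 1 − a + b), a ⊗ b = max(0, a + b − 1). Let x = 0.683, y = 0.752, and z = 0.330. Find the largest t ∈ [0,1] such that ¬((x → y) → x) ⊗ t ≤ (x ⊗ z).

0.696

x → y = min(1, 1 − 0.683 + 0.752) = min(1, 1.069) = 1.000
(x → y) → x = min(1, 1 − 1.000 + 0.683) = min(1, 0.683) = 0.683
¬((x → y) → x) = 1 − 0.683 = 0.317
So the left factor is ¬((x → y) → x) = 0.317.
x ⊗ z = max(0, 0.683 + 0.330 − 1) = max(0, 0.013) = 0.013
So the right-hand bound is x ⊗ z = 0.013.
The residuum of the Łukasiewicz t-norm gives the supremum: min(1, 1 − 0.317 + 0.013).
1 − 0.317 + 0.013 = 0.696, so t = min(1, 0.696) = 0.696.
Check: 0.317 ⊗ 0.696 = max(0, 0.013) = 0.013 ≤ 0.013.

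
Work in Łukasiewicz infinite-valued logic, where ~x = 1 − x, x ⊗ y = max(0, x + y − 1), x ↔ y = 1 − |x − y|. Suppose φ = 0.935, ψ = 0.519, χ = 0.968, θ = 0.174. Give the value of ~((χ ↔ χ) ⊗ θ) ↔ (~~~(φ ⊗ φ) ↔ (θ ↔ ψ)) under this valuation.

χ ↔ χ = 1 − |0.968 − 0.968| = 1 − 0.000 = 1.000
(χ ↔ χ) ⊗ θ = max(0, 1.000 + 0.174 − 1) = max(0, 0.174) = 0.174
~((χ ↔ χ) ⊗ θ) = 1 − 0.174 = 0.826
φ ⊗ φ = max(0, 0.935 + 0.935 − 1) = max(0, 0.870) = 0.870
~(φ ⊗ φ) = 1 − 0.870 = 0.130
~~(φ ⊗ φ) = 1 − 0.130 = 0.870
~~~(φ ⊗ φ) = 1 − 0.870 = 0.130
θ ↔ ψ = 1 − |0.174 − 0.519| = 1 − 0.345 = 0.655
~~~(φ ⊗ φ) ↔ (θ ↔ ψ) = 1 − |0.130 − 0.655| = 1 − 0.525 = 0.475
~((χ ↔ χ) ⊗ θ) ↔ (~~~(φ ⊗ φ) ↔ (θ ↔ ψ)) = 1 − |0.826 − 0.475| = 1 − 0.351 = 0.649

0.649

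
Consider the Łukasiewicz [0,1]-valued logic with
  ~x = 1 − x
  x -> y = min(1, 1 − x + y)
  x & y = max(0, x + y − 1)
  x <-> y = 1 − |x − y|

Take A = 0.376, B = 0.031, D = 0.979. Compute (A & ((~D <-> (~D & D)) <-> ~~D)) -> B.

~D = 1 − 0.979 = 0.021
~D & D = max(0, 0.021 + 0.979 − 1) = max(0, 0.000) = 0.000
~D <-> (~D & D) = 1 − |0.021 − 0.000| = 1 − 0.021 = 0.979
~~D = 1 − 0.021 = 0.979
(~D <-> (~D & D)) <-> ~~D = 1 − |0.979 − 0.979| = 1 − 0.000 = 1.000
A & ((~D <-> (~D & D)) <-> ~~D) = max(0, 0.376 + 1.000 − 1) = max(0, 0.376) = 0.376
(A & ((~D <-> (~D & D)) <-> ~~D)) -> B = min(1, 1 − 0.376 + 0.031) = min(1, 0.655) = 0.655

0.655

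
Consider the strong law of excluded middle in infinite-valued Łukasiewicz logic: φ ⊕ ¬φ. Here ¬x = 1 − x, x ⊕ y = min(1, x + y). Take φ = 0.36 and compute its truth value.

¬φ = 1 − 0.36 = 0.64
φ ⊕ ¬φ = min(1, 0.36 + 0.64) = min(1, 1.00) = 1.00
(As expected: always 1 in Ł∞ since a ⊕ (1−a) = 1.)

1.00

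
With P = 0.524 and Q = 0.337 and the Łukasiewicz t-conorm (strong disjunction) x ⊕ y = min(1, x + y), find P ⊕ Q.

0.861

P ⊕ Q = min(1, 0.524 + 0.337) = min(1, 0.861) = 0.861
For comparison, the Gödel t-conorm max(x, y) would give 0.524.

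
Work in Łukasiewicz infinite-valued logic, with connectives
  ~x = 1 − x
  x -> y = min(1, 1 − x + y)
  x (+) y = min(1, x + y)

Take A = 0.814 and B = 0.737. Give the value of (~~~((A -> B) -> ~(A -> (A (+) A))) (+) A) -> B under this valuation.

0.737

A -> B = min(1, 1 − 0.814 + 0.737) = min(1, 0.923) = 0.923
A (+) A = min(1, 0.814 + 0.814) = min(1, 1.628) = 1.000
A -> (A (+) A) = min(1, 1 − 0.814 + 1.000) = min(1, 1.186) = 1.000
~(A -> (A (+) A)) = 1 − 1.000 = 0.000
(A -> B) -> ~(A -> (A (+) A)) = min(1, 1 − 0.923 + 0.000) = min(1, 0.077) = 0.077
~((A -> B) -> ~(A -> (A (+) A))) = 1 − 0.077 = 0.923
~~((A -> B) -> ~(A -> (A (+) A))) = 1 − 0.923 = 0.077
~~~((A -> B) -> ~(A -> (A (+) A))) = 1 − 0.077 = 0.923
~~~((A -> B) -> ~(A -> (A (+) A))) (+) A = min(1, 0.923 + 0.814) = min(1, 1.737) = 1.000
(~~~((A -> B) -> ~(A -> (A (+) A))) (+) A) -> B = min(1, 1 − 1.000 + 0.737) = min(1, 0.737) = 0.737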